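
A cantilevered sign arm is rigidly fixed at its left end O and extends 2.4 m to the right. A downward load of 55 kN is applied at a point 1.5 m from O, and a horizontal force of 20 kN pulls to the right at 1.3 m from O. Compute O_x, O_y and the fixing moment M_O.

ΣF_x = 0: O_x + 20 = 0 → O_x = -20.00 kN.
ΣF_y = 0: O_y − 55 = 0 → O_y = 55.00 kN.
ΣM about O: M_O − 55·1.5 = 0 → M_O = 82.50 kN·m.

O_x = -20.00 kN, O_y = 55.00 kN, M_O = 82.50 kN·m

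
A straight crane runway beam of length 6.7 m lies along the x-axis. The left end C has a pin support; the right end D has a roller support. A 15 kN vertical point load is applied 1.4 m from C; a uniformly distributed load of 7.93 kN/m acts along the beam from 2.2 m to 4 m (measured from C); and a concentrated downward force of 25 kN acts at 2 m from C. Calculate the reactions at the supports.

Resultant of the distributed load: 7.93 × 1.8 = 14.274 kN at 3.1 m from C.
Moments about C: D_y·6.7 − 15·1.4 − (7.93·1.8)·3.1 − 25·2 = 0 → D_y = 115.2494/6.7 = 17.2014 ≈ 17.20 kN.
ΣF_y = 0: C_y + 17.2014 − 15 − 7.93·1.8 − 25 = 0 → C_y = 37.07 kN.
ΣF_x = 0: no horizontal applied forces, so C_x = 0.

C_x = 0, C_y = 37.07 kN, D_y = 17.20 kN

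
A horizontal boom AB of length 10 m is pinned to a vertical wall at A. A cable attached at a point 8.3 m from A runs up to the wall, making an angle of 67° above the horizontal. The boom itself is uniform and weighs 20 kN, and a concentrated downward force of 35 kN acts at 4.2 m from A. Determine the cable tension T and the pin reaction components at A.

T = 32.33 kN, A_x = 12.63 kN, A_y = 25.24 kN

ΣM about A: T·sin67°·8.3 − 20·5 − 35·4.2 = 0 → T = 247/(8.3·0.920505) = 32.329 ≈ 32.33 kN.
ΣF_x = 0: A_x − T·cos67° = 0 → A_x = 32.329 × 0.390731 = 12.63 kN.
ΣF_y = 0: A_y + T·sin67° − 20 − 35 = 0 → A_y = 55 − 32.329 × 0.920505 = 25.24 kN.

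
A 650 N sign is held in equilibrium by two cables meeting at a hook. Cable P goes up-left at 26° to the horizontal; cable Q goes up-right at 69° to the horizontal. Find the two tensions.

T_P = 233.8 N, T_Q = 586.4 N

ΣF_x = 0: −T_P·cos26° + T_Q·cos69° = 0 → T_Q = 2.50802·T_P.
ΣF_y = 0: T_P·sin26° + T_Q·sin69° = 650.
Substitute: T_P·(0.438371 + 2.50802·0.93358) = 650 → T_P = 233.829 ≈ 233.8 N.
Then T_Q = 2.50802 × 233.829 = 586.4 N.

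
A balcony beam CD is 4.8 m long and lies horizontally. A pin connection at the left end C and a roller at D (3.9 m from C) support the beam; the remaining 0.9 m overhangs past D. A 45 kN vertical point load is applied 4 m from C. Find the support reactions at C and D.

C_x = 0, C_y = -1.154 kN, D_y = 46.15 kN

Moments about C: D_y·3.9 − 45·4 = 0 → D_y = 180/3.9 = 46.1538 ≈ 46.15 kN.
ΣF_y = 0: C_y + 46.1538 − 45 = 0 → C_y = -1.154 kN.
ΣF_x = 0: no horizontal applied forces, so C_x = 0.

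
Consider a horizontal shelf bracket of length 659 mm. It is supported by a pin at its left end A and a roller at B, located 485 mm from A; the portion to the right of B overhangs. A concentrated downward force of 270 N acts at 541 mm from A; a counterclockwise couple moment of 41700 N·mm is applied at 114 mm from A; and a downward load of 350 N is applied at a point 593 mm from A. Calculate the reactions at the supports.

Moments about A: B_y·485 − 270·541 + 41700 − 350·593 = 0 → B_y = 311920/485 = 643.134 ≈ 643.1 N.
ΣF_y = 0: A_y + 643.134 − 270 − 350 = 0 → A_y = -23.13 N.
ΣF_x = 0: no horizontal applied forces, so A_x = 0.

A_x = 0, A_y = -23.13 N, B_y = 643.1 N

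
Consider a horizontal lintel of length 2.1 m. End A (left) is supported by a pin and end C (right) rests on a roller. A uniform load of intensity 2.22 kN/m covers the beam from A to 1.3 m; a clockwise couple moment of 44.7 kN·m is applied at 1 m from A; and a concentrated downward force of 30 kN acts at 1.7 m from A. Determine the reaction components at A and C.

A_x = 0, A_y = -13.58 kN, C_y = 46.46 kN

Resultant of the distributed load: 2.22 × 1.3 = 2.886 kN at 0.65 m from A.
ΣM about A: C_y·2.1 − (2.22·1.3)·0.65 − 44.7 − 30·1.7 = 0 → C_y = 97.5759/2.1 = 46.4647 ≈ 46.46 kN.
ΣF_y = 0: A_y + 46.4647 − 2.22·1.3 − 30 = 0 → A_y = -13.58 kN.
ΣF_x = 0: no horizontal applied forces, so A_x = 0.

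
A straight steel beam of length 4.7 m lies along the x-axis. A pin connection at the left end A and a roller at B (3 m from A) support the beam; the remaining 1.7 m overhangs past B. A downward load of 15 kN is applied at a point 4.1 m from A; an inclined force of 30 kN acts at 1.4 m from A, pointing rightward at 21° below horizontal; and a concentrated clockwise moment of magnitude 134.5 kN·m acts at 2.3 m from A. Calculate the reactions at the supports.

A_x = -28.01 kN, A_y = -44.60 kN, B_y = 70.35 kN

ΣM about A: B_y·3 − 15·4.1 − 30·sin21°·1.4 − 134.5 = 0 → B_y = 211.051/3 = 70.3503 ≈ 70.35 kN.
ΣF_y = 0: A_y + 70.3503 − 15 − 30·sin21° = 0 → A_y = -44.60 kN.
ΣF_x = 0: A_x + 30·cos21° = 0 → A_x = -28.01 kN.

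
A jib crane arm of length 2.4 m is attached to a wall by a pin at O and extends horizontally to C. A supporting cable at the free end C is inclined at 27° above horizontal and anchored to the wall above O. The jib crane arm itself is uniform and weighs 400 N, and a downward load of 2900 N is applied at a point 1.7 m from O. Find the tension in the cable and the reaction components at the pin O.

T = 4965 N, O_x = 4424 N, O_y = 1046 N

ΣM about O: T·sin27°·2.4 − 400·1.2 − 2900·1.7 = 0 → T = 5410/(2.4·0.45399) = 4965.23 ≈ 4965 N.
ΣF_x = 0: O_x − T·cos27° = 0 → O_x = 4965.23 × 0.891007 = 4424 N.
ΣF_y = 0: O_y + T·sin27° − 400 − 2900 = 0 → O_y = 3300 − 4965.23 × 0.45399 = 1046 N.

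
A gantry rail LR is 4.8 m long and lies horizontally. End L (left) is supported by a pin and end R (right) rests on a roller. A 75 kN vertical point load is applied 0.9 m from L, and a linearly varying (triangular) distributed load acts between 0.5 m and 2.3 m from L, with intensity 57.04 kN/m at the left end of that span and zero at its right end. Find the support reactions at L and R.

Resultant of the triangular load: ½ × 57.04 × 1.8 = 51.336 kN, acting at 1.1 m from L (one-third of the span from the peak).
Taking moments about L: R_y·4.8 − 75·0.9 − (½·57.04·1.8)·1.1 = 0 → R_y = 123.9696/4.8 = 25.827 ≈ 25.83 kN.
ΣF_y = 0: L_y + 25.827 − 75 − ½·57.04·1.8 = 0 → L_y = 100.5 kN.
ΣF_x = 0: no horizontal applied forces, so L_x = 0.

L_x = 0, L_y = 100.5 kN, R_y = 25.83 kN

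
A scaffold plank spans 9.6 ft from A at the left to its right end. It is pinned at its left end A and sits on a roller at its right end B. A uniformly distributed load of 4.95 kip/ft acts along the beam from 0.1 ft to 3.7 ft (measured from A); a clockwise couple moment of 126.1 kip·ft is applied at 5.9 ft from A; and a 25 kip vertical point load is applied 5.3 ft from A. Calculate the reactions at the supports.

Resultant of the distributed load: 4.95 × 3.6 = 17.82 kip at 1.9 ft from A.
Moments about A: B_y·9.6 − (4.95·3.6)·1.9 − 126.1 − 25·5.3 = 0 → B_y = 292.458/9.6 = 30.4644 ≈ 30.46 kip.
ΣF_y = 0: A_y + 30.4644 − 4.95·3.6 − 25 = 0 → A_y = 12.36 kip.
ΣF_x = 0: no horizontal applied forces, so A_x = 0.

A_x = 0, A_y = 12.36 kip, B_y = 30.46 kip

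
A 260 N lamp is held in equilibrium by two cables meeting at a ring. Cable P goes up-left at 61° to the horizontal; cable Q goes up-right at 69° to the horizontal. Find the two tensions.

ΣF_x = 0: −T_P·cos61° + T_Q·cos69° = 0 → T_Q = 1.35283·T_P.
ΣF_y = 0: T_P·sin61° + T_Q·sin69° = 260.
Substitute: T_P·(0.87462 + 1.35283·0.93358) = 260 → T_P = 121.632 ≈ 121.6 N.
Then T_Q = 1.35283 × 121.632 = 164.5 N.

T_P = 121.6 N, T_Q = 164.5 N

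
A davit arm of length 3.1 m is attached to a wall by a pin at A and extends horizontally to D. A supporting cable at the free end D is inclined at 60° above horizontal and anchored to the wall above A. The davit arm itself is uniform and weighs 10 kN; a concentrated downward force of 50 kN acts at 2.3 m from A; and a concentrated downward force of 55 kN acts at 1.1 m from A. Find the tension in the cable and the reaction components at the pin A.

ΣM about A: T·sin60°·3.1 − 10·1.55 − 50·2.3 − 55·1.1 = 0 → T = 191/(3.1·0.866025) = 71.1445 ≈ 71.14 kN.
ΣF_x = 0: A_x − T·cos60° = 0 → A_x = 71.1445 × 0.5 = 35.57 kN.
ΣF_y = 0: A_y + T·sin60° − 10 − 50 − 55 = 0 → A_y = 115 − 71.1445 × 0.866025 = 53.39 kN.

T = 71.14 kN, A_x = 35.57 kN, A_y = 53.39 kN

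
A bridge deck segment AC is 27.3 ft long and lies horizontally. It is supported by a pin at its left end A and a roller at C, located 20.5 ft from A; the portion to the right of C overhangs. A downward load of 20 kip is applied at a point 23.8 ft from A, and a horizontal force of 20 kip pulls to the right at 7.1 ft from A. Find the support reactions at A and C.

Moments about A: C_y·20.5 − 20·23.8 = 0 → C_y = 476/20.5 = 23.2195 ≈ 23.22 kip.
ΣF_y = 0: A_y + 23.2195 − 20 = 0 → A_y = -3.220 kip.
ΣF_x = 0: A_x + 20 = 0 → A_x = -20.00 kip.

A_x = -20.00 kip, A_y = -3.220 kip, C_y = 23.22 kip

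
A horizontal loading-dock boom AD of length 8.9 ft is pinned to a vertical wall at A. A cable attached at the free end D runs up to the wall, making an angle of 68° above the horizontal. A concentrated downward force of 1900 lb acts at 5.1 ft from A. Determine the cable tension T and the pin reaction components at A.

ΣM about A: T·sin68°·8.9 − 1900·5.1 = 0 → T = 9690/(8.9·0.927184) = 1174.27 ≈ 1174 lb.
ΣF_x = 0: A_x − T·cos68° = 0 → A_x = 1174.27 × 0.374607 = 439.9 lb.
ΣF_y = 0: A_y + T·sin68° − 1900 = 0 → A_y = 1900 − 1174.27 × 0.927184 = 811.2 lb.

T = 1174 lb, A_x = 439.9 lb, A_y = 811.2 lb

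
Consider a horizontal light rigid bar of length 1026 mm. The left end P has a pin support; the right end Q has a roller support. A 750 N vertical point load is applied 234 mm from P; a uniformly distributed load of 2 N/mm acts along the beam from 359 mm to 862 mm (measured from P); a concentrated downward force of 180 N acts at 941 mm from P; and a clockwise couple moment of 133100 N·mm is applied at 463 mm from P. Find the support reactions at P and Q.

P_x = 0, P_y = 871.5 N, Q_y = 1064 N

Resultant of the distributed load: 2 × 503 = 1006 N at 610.5 mm from P.
ΣM about P: Q_y·1026 − 750·234 − (2·503)·610.5 − 180·941 − 133100 = 0 → Q_y = 1092143/1026 = 1064.47 ≈ 1064 N.
ΣF_y = 0: P_y + 1064.47 − 750 − 2·503 − 180 = 0 → P_y = 871.5 N.
ΣF_x = 0: no horizontal applied forces, so P_x = 0.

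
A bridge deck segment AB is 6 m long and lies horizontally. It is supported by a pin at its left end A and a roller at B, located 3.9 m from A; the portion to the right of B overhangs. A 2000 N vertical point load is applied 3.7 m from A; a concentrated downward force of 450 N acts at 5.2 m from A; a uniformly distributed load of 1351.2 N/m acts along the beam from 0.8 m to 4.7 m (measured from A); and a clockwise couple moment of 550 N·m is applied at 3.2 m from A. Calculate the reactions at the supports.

A_x = 0, A_y = 1365 N, B_y = 6354 N

Resultant of the distributed load: 1351.2 × 3.9 = 5269.68 N at 2.75 m from A.
ΣM about A: B_y·3.9 − 2000·3.7 − 450·5.2 − (1351.2·3.9)·2.75 − 550 = 0 → B_y = 24781.62/3.9 = 6354.26 ≈ 6354 N.
ΣF_y = 0: A_y + 6354.26 − 2000 − 450 − 1351.2·3.9 = 0 → A_y = 1365 N.
ΣF_x = 0: no horizontal applied forces, so A_x = 0.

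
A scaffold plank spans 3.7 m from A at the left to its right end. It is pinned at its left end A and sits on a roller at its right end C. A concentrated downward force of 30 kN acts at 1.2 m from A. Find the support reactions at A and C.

Moments about A: C_y·3.7 − 30·1.2 = 0 → C_y = 36/3.7 = 9.72973 ≈ 9.730 kN.
ΣF_y = 0: A_y + 9.72973 − 30 = 0 → A_y = 20.27 kN.
ΣF_x = 0: no horizontal applied forces, so A_x = 0.

A_x = 0, A_y = 20.27 kN, C_y = 9.730 kN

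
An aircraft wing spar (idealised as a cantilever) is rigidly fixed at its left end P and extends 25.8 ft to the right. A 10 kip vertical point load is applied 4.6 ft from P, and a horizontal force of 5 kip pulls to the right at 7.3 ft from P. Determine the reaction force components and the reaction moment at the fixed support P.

ΣF_x = 0: P_x + 5 = 0 → P_x = -5.000 kip.
ΣF_y = 0: P_y − 10 = 0 → P_y = 10.00 kip.
ΣM about P: M_P − 10·4.6 = 0 → M_P = 46.00 kip·ft.

P_x = -5.000 kip, P_y = 10.00 kip, M_P = 46.00 kip·ft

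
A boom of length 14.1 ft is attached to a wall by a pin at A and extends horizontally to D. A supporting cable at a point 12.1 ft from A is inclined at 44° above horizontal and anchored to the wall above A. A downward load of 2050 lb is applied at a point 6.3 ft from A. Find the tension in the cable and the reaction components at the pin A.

T = 1537 lb, A_x = 1105 lb, A_y = 982.6 lb

ΣM about A: T·sin44°·12.1 − 2050·6.3 = 0 → T = 12915/(12.1·0.694658) = 1536.52 ≈ 1537 lb.
ΣF_x = 0: A_x − T·cos44° = 0 → A_x = 1536.52 × 0.71934 = 1105 lb.
ΣF_y = 0: A_y + T·sin44° − 2050 = 0 → A_y = 2050 − 1536.52 × 0.694658 = 982.6 lb.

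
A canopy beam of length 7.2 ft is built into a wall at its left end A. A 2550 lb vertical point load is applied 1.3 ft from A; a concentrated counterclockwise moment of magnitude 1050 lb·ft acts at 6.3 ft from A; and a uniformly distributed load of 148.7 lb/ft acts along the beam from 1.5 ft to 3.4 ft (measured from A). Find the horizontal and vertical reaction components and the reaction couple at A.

A_x = 0, A_y = 2833 lb, M_A = 2957 lb·ft

Resultant of the distributed load: 148.7 × 1.9 = 282.53 lb at 2.45 ft from A.
ΣF_x = 0: A_x = 0.
ΣF_y = 0: A_y − 2550 − 148.7·1.9 = 0 → A_y = 2833 lb.
ΣM about A: M_A − 2550·1.3 + 1050 − (148.7·1.9)·2.45 = 0 → M_A = 2957 lb·ft.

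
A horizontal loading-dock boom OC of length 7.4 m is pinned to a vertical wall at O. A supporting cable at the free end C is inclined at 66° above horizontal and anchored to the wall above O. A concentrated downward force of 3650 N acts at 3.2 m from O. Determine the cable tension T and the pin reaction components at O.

T = 1728 N, O_x = 702.7 N, O_y = 2072 N

ΣM about O: T·sin66°·7.4 − 3650·3.2 = 0 → T = 11680/(7.4·0.913545) = 1727.75 ≈ 1728 N.
ΣF_x = 0: O_x − T·cos66° = 0 → O_x = 1727.75 × 0.406737 = 702.7 N.
ΣF_y = 0: O_y + T·sin66° − 3650 = 0 → O_y = 3650 − 1727.75 × 0.913545 = 2072 N.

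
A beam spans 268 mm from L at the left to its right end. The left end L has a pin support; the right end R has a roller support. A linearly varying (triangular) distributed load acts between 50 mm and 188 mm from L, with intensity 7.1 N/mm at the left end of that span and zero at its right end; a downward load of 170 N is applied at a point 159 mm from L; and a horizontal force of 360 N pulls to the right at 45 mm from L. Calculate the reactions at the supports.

L_x = -360.0 N, L_y = 383.6 N, R_y = 276.3 N

Resultant of the triangular load: ½ × 7.1 × 138 = 489.9 N, acting at 96 mm from L (one-third of the span from the peak).
ΣM about L: R_y·268 − (½·7.1·138)·96 − 170·159 = 0 → R_y = 74060.4/268 = 276.345 ≈ 276.3 N.
ΣF_y = 0: L_y + 276.345 − ½·7.1·138 − 170 = 0 → L_y = 383.6 N.
ΣF_x = 0: L_x + 360 = 0 → L_x = -360.0 N.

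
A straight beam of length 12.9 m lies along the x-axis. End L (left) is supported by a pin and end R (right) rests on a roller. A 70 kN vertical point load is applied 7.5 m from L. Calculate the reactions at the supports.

ΣM about L: R_y·12.9 − 70·7.5 = 0 → R_y = 525/12.9 = 40.6977 ≈ 40.70 kN.
ΣF_y = 0: L_y + 40.6977 − 70 = 0 → L_y = 29.30 kN.
ΣF_x = 0: no horizontal applied forces, so L_x = 0.

L_x = 0, L_y = 29.30 kN, R_y = 40.70 kN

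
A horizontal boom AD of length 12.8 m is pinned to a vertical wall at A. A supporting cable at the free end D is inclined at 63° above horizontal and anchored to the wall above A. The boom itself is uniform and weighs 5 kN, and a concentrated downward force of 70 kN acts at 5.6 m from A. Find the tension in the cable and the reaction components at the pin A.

T = 37.18 kN, A_x = 16.88 kN, A_y = 41.88 kN

ΣM about A: T·sin63°·12.8 − 5·6.4 − 70·5.6 = 0 → T = 424/(12.8·0.891007) = 37.177 ≈ 37.18 kN.
ΣF_x = 0: A_x − T·cos63° = 0 → A_x = 37.177 × 0.45399 = 16.88 kN.
ΣF_y = 0: A_y + T·sin63° − 5 − 70 = 0 → A_y = 75 − 37.177 × 0.891007 = 41.88 kN.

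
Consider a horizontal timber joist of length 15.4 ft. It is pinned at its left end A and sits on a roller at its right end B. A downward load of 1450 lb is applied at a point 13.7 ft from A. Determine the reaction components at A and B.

A_x = 0, A_y = 160.1 lb, B_y = 1290 lb

ΣM about A: B_y·15.4 − 1450·13.7 = 0 → B_y = 19865/15.4 = 1289.94 ≈ 1290 lb.
ΣF_y = 0: A_y + 1289.94 − 1450 = 0 → A_y = 160.1 lb.
ΣF_x = 0: no horizontal applied forces, so A_x = 0.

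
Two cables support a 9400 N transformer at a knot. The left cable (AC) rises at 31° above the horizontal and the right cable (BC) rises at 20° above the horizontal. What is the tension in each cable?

ΣF_x = 0: −T_AC·cos31° + T_BC·cos20° = 0 → T_BC = 0.912178·T_AC.
ΣF_y = 0: T_AC·sin31° + T_BC·sin20° = 9400.
Substitute: T_AC·(0.515038 + 0.912178·0.34202) = 9400 → T_AC = 11366.1 ≈ 11370 N.
Then T_BC = 0.912178 × 11366.1 = 10370 N.

T_AC = 11370 N, T_BC = 10370 N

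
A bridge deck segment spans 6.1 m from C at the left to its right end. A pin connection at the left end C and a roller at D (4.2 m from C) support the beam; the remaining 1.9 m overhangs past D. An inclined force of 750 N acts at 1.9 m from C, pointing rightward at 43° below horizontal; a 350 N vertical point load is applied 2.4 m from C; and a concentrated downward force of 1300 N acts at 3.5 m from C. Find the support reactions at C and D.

C_x = -548.5 N, C_y = 646.8 N, D_y = 1515 N

Taking moments about C: D_y·4.2 − 750·sin43°·1.9 − 350·2.4 − 1300·3.5 = 0 → D_y = 6361.85/4.2 = 1514.73 ≈ 1515 N.
ΣF_y = 0: C_y + 1514.73 − 750·sin43° − 350 − 1300 = 0 → C_y = 646.8 N.
ΣF_x = 0: C_x + 750·cos43° = 0 → C_x = -548.5 N.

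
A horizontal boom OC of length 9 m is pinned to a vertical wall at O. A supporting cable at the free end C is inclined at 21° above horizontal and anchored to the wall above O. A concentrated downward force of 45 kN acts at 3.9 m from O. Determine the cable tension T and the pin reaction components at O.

T = 54.41 kN, O_x = 50.80 kN, O_y = 25.50 kN

ΣM about O: T·sin21°·9 − 45·3.9 = 0 → T = 175.5/(9·0.358368) = 54.4133 ≈ 54.41 kN.
ΣF_x = 0: O_x − T·cos21° = 0 → O_x = 54.4133 × 0.93358 = 50.80 kN.
ΣF_y = 0: O_y + T·sin21° − 45 = 0 → O_y = 45 − 54.4133 × 0.358368 = 25.50 kN.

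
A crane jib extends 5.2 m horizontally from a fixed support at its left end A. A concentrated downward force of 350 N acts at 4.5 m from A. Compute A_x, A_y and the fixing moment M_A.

A_x = 0, A_y = 350.0 N, M_A = 1575 N·m

ΣF_x = 0: A_x = 0.
ΣF_y = 0: A_y − 350 = 0 → A_y = 350.0 N.
ΣM about A: M_A − 350·4.5 = 0 → M_A = 1575 N·m.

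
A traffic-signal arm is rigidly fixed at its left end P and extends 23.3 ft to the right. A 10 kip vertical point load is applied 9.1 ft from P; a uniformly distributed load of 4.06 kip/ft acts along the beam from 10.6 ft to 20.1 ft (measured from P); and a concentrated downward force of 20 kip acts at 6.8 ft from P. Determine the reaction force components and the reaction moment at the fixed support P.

P_x = 0, P_y = 68.57 kip, M_P = 819.0 kip·ft

Resultant of the distributed load: 4.06 × 9.5 = 38.57 kip at 15.35 ft from P.
ΣF_x = 0: P_x = 0.
ΣF_y = 0: P_y − 10 − 4.06·9.5 − 20 = 0 → P_y = 68.57 kip.
ΣM about P: M_P − 10·9.1 − (4.06·9.5)·15.35 − 20·6.8 = 0 → M_P = 819.0 kip·ft.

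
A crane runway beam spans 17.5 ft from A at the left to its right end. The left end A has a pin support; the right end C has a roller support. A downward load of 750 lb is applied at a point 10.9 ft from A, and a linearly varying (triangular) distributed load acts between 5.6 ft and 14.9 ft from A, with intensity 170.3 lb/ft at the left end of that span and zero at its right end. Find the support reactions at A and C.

Resultant of the triangular load: ½ × 170.3 × 9.3 = 791.895 lb, acting at 8.7 ft from A (one-third of the span from the peak).
Moments about A: C_y·17.5 − 750·10.9 − (½·170.3·9.3)·8.7 = 0 → C_y = 15064.4865/17.5 = 860.828 ≈ 860.8 lb.
ΣF_y = 0: A_y + 860.828 − 750 − ½·170.3·9.3 = 0 → A_y = 681.1 lb.
ΣF_x = 0: no horizontal applied forces, so A_x = 0.

A_x = 0, A_y = 681.1 lb, C_y = 860.8 lb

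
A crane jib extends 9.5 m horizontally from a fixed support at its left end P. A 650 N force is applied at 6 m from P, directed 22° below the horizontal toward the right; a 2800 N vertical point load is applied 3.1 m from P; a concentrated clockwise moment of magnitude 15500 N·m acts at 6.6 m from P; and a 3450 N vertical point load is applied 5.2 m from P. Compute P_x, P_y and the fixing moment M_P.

P_x = -602.7 N, P_y = 6493 N, M_P = 43580 N·m

ΣF_x = 0: P_x + 650·cos22° = 0 → P_x = -602.7 N.
ΣF_y = 0: P_y − 650·sin22° − 2800 − 3450 = 0 → P_y = 6493 N.
ΣM about P: M_P − 650·sin22°·6 − 2800·3.1 − 15500 − 3450·5.2 = 0 → M_P = 43580 N·m.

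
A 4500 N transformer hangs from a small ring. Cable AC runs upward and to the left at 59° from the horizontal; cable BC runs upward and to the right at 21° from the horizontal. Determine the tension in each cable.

ΣF_x = 0: −T_AC·cos59° + T_BC·cos21° = 0 → T_BC = 0.55168·T_AC.
ΣF_y = 0: T_AC·sin59° + T_BC·sin21° = 4500.
Substitute: T_AC·(0.857167 + 0.55168·0.358368) = 4500 → T_AC = 4265.92 ≈ 4266 N.
Then T_BC = 0.55168 × 4265.92 = 2353 N.

T_AC = 4266 N, T_BC = 2353 N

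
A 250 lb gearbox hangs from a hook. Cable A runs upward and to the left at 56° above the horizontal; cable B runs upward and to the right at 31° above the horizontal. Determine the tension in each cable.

ΣF_x = 0: −T_A·cos56° + T_B·cos31° = 0 → T_B = 0.652373·T_A.
ΣF_y = 0: T_A·sin56° + T_B·sin31° = 250.
Substitute: T_A·(0.829038 + 0.652373·0.515038) = 250 → T_A = 214.586 ≈ 214.6 lb.
Then T_B = 0.652373 × 214.586 = 140.0 lb.

T_A = 214.6 lb, T_B = 140.0 lb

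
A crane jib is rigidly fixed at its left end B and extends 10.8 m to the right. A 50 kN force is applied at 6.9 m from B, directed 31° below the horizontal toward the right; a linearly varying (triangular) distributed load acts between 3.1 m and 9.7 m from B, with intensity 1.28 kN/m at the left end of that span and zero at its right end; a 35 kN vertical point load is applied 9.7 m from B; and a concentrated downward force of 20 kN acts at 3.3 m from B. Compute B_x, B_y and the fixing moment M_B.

B_x = -42.86 kN, B_y = 84.98 kN, M_B = 605.6 kN·m

Resultant of the triangular load: ½ × 1.28 × 6.6 = 4.224 kN, acting at 5.3 m from B (one-third of the span from the peak).
ΣF_x = 0: B_x + 50·cos31° = 0 → B_x = -42.86 kN.
ΣF_y = 0: B_y − 50·sin31° − ½·1.28·6.6 − 35 − 20 = 0 → B_y = 84.98 kN.
ΣM about B: M_B − 50·sin31°·6.9 − (½·1.28·6.6)·5.3 − 35·9.7 − 20·3.3 = 0 → M_B = 605.6 kN·m.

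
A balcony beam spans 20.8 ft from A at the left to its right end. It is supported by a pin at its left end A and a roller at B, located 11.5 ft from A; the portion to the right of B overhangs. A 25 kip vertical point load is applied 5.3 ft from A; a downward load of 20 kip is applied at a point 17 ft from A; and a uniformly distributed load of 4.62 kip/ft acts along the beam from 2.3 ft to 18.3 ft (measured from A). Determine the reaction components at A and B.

A_x = 0, A_y = 11.63 kip, B_y = 107.3 kip

Resultant of the distributed load: 4.62 × 16 = 73.92 kip at 10.3 ft from A.
ΣM about A: B_y·11.5 − 25·5.3 − 20·17 − (4.62·16)·10.3 = 0 → B_y = 1233.876/11.5 = 107.294 ≈ 107.3 kip.
ΣF_y = 0: A_y + 107.294 − 25 − 20 − 4.62·16 = 0 → A_y = 11.63 kip.
ΣF_x = 0: no horizontal applied forces, so A_x = 0.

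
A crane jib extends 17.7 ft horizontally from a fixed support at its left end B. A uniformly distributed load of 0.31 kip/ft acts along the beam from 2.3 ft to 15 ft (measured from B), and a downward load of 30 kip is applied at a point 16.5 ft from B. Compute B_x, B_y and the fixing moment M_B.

Resultant of the distributed load: 0.31 × 12.7 = 3.937 kip at 8.65 ft from B.
ΣF_x = 0: B_x = 0.
ΣF_y = 0: B_y − 0.31·12.7 − 30 = 0 → B_y = 33.94 kip.
ΣM about B: M_B − (0.31·12.7)·8.65 − 30·16.5 = 0 → M_B = 529.1 kip·ft.

B_x = 0, B_y = 33.94 kip, M_B = 529.1 kip·ft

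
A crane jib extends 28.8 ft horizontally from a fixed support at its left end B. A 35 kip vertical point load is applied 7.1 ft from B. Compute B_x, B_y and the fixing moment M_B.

ΣF_x = 0: B_x = 0.
ΣF_y = 0: B_y − 35 = 0 → B_y = 35.00 kip.
ΣM about B: M_B − 35·7.1 = 0 → M_B = 248.5 kip·ft.

B_x = 0, B_y = 35.00 kip, M_B = 248.5 kip·ft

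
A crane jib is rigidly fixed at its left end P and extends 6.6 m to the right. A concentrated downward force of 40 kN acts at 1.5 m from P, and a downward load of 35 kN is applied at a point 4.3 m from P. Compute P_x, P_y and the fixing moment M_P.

P_x = 0, P_y = 75.00 kN, M_P = 210.5 kN·m

ΣF_x = 0: P_x = 0.
ΣF_y = 0: P_y − 40 − 35 = 0 → P_y = 75.00 kN.
ΣM about P: M_P − 40·1.5 − 35·4.3 = 0 → M_P = 210.5 kN·m.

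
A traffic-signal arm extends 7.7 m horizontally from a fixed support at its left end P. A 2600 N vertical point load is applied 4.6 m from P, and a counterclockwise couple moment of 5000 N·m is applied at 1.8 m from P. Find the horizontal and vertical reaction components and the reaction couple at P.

P_x = 0, P_y = 2600 N, M_P = 6960 N·m

ΣF_x = 0: P_x = 0.
ΣF_y = 0: P_y − 2600 = 0 → P_y = 2600 N.
ΣM about P: M_P − 2600·4.6 + 5000 = 0 → M_P = 6960 N·m.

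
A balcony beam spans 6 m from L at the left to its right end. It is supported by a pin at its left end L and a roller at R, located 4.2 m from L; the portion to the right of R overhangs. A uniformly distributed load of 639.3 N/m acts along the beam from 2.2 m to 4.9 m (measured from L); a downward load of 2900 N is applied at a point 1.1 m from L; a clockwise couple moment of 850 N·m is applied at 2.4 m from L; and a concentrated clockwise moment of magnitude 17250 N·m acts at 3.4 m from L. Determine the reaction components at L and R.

Resultant of the distributed load: 639.3 × 2.7 = 1726.11 N at 3.55 m from L.
Taking moments about L: R_y·4.2 − (639.3·2.7)·3.55 − 2900·1.1 − 850 − 17250 = 0 → R_y = 27417.6905/4.2 = 6528.02 ≈ 6528 N.
ΣF_y = 0: L_y + 6528.02 − 639.3·2.7 − 2900 = 0 → L_y = -1902 N.
ΣF_x = 0: no horizontal applied forces, so L_x = 0.

L_x = 0, L_y = -1902 N, R_y = 6528 N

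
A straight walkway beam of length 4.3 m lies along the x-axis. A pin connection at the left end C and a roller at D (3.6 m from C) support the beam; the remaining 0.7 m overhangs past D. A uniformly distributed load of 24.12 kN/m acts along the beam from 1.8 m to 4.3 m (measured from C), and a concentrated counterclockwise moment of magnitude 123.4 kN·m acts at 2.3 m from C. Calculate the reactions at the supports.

Resultant of the distributed load: 24.12 × 2.5 = 60.3 kN at 3.05 m from C.
ΣM about C: D_y·3.6 − (24.12·2.5)·3.05 + 123.4 = 0 → D_y = 60.515/3.6 = 16.8097 ≈ 16.81 kN.
ΣF_y = 0: C_y + 16.8097 − 24.12·2.5 = 0 → C_y = 43.49 kN.
ΣF_x = 0: no horizontal applied forces, so C_x = 0.

C_x = 0, C_y = 43.49 kN, D_y = 16.81 kN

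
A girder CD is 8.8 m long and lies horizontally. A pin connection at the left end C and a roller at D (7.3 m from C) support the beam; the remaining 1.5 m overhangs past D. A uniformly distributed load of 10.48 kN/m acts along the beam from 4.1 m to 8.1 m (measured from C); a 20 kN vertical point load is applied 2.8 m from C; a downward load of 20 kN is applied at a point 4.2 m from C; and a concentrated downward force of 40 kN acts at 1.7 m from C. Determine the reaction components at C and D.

Resultant of the distributed load: 10.48 × 4 = 41.92 kN at 6.1 m from C.
ΣM about C: D_y·7.3 − (10.48·4)·6.1 − 20·2.8 − 20·4.2 − 40·1.7 = 0 → D_y = 463.712/7.3 = 63.5222 ≈ 63.52 kN.
ΣF_y = 0: C_y + 63.5222 − 10.48·4 − 20 − 20 − 40 = 0 → C_y = 58.40 kN.
ΣF_x = 0: no horizontal applied forces, so C_x = 0.

C_x = 0, C_y = 58.40 kN, D_y = 63.52 kN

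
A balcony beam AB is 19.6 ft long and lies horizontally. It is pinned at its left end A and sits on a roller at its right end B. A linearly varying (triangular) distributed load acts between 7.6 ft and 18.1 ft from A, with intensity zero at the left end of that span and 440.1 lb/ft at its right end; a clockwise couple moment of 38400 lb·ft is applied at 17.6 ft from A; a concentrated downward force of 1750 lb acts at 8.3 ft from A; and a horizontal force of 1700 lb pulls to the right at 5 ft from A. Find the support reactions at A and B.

A_x = -1700 lb, A_y = -360.8 lb, B_y = 4421 lb

Resultant of the triangular load: ½ × 440.1 × 10.5 = 2310.525 lb, acting at 14.6 ft from A (one-third of the span from the peak).
ΣM about A: B_y·19.6 − (½·440.1·10.5)·14.6 − 38400 − 1750·8.3 = 0 → B_y = 86658.665/19.6 = 4421.36 ≈ 4421 lb.
ΣF_y = 0: A_y + 4421.36 − ½·440.1·10.5 − 1750 = 0 → A_y = -360.8 lb.
ΣF_x = 0: A_x + 1700 = 0 → A_x = -1700 lb.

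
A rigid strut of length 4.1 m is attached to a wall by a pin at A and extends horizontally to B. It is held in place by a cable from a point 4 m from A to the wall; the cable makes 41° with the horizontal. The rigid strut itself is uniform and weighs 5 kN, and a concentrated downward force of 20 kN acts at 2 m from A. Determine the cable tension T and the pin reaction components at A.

ΣM about A: T·sin41°·4 − 5·2.05 − 20·2 = 0 → T = 50.25/(4·0.656059) = 19.1484 ≈ 19.15 kN.
ΣF_x = 0: A_x − T·cos41° = 0 → A_x = 19.1484 × 0.75471 = 14.45 kN.
ΣF_y = 0: A_y + T·sin41° − 5 − 20 = 0 → A_y = 25 − 19.1484 × 0.656059 = 12.44 kN.

T = 19.15 kN, A_x = 14.45 kN, A_y = 12.44 kN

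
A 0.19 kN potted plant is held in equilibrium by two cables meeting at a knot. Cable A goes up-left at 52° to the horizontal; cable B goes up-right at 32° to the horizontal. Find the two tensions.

ΣF_x = 0: −T_A·cos52° + T_B·cos32° = 0 → T_B = 0.725975·T_A.
ΣF_y = 0: T_A·sin52° + T_B·sin32° = 0.19.
Substitute: T_A·(0.788011 + 0.725975·0.529919) = 0.19 → T_A = 0.162017 ≈ 0.1620 kN.
Then T_B = 0.725975 × 0.162017 = 0.1176 kN.

T_A = 0.1620 kN, T_B = 0.1176 kN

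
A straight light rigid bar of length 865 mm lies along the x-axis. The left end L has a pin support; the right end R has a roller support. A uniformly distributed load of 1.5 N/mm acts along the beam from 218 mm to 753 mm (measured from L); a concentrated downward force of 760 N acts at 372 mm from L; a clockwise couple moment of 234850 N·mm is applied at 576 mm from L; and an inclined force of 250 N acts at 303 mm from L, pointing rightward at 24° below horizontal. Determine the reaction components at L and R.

L_x = -228.4 N, L_y = 579.8 N, R_y = 1084 N

Resultant of the distributed load: 1.5 × 535 = 802.5 N at 485.5 mm from L.
Moments about L: R_y·865 − (1.5·535)·485.5 − 760·372 − 234850 − 250·sin24°·303 = 0 → R_y = 937994/865 = 1084.39 ≈ 1084 N.
ΣF_y = 0: L_y + 1084.39 − 1.5·535 − 760 − 250·sin24° = 0 → L_y = 579.8 N.
ΣF_x = 0: L_x + 250·cos24° = 0 → L_x = -228.4 N.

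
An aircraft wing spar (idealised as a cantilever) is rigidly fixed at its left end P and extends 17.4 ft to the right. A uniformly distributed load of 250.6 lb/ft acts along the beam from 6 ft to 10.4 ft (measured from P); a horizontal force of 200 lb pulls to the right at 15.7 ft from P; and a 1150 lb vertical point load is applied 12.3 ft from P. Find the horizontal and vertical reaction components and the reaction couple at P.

P_x = -200.0 lb, P_y = 2253 lb, M_P = 23190 lb·ft

Resultant of the distributed load: 250.6 × 4.4 = 1102.64 lb at 8.2 ft from P.
ΣF_x = 0: P_x + 200 = 0 → P_x = -200.0 lb.
ΣF_y = 0: P_y − 250.6·4.4 − 1150 = 0 → P_y = 2253 lb.
ΣM about P: M_P − (250.6·4.4)·8.2 − 1150·12.3 = 0 → M_P = 23190 lb·ft.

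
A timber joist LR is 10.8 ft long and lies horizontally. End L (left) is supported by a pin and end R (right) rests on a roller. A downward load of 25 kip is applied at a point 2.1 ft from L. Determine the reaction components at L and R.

Moments about L: R_y·10.8 − 25·2.1 = 0 → R_y = 52.5/10.8 = 4.86111 ≈ 4.861 kip.
ΣF_y = 0: L_y + 4.86111 − 25 = 0 → L_y = 20.14 kip.
ΣF_x = 0: no horizontal applied forces, so L_x = 0.

L_x = 0, L_y = 20.14 kip, R_y = 4.861 kip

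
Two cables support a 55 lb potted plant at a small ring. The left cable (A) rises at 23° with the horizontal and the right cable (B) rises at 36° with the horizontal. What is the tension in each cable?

T_A = 51.91 lb, T_B = 59.06 lb

ΣF_x = 0: −T_A·cos23° + T_B·cos36° = 0 → T_B = 1.13781·T_A.
ΣF_y = 0: T_A·sin23° + T_B·sin36° = 55.
Substitute: T_A·(0.390731 + 1.13781·0.587785) = 55 → T_A = 51.9104 ≈ 51.91 lb.
Then T_B = 1.13781 × 51.9104 = 59.06 lb.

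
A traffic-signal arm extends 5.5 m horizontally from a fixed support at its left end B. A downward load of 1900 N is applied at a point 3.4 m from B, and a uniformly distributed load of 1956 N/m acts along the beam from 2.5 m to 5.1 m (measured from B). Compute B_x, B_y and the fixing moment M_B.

B_x = 0, B_y = 6986 N, M_B = 25790 N·m

Resultant of the distributed load: 1956 × 2.6 = 5085.6 N at 3.8 m from B.
ΣF_x = 0: B_x = 0.
ΣF_y = 0: B_y − 1900 − 1956·2.6 = 0 → B_y = 6986 N.
ΣM about B: M_B − 1900·3.4 − (1956·2.6)·3.8 = 0 → M_B = 25790 N·m.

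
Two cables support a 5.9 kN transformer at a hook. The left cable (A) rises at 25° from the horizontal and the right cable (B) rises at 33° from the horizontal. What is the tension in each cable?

T_A = 5.835 kN, T_B = 6.305 kN

ΣF_x = 0: −T_A·cos25° + T_B·cos33° = 0 → T_B = 1.08065·T_A.
ΣF_y = 0: T_A·sin25° + T_B·sin33° = 5.9.
Substitute: T_A·(0.422618 + 1.08065·0.544639) = 5.9 → T_A = 5.83475 ≈ 5.835 kN.
Then T_B = 1.08065 × 5.83475 = 6.305 kN.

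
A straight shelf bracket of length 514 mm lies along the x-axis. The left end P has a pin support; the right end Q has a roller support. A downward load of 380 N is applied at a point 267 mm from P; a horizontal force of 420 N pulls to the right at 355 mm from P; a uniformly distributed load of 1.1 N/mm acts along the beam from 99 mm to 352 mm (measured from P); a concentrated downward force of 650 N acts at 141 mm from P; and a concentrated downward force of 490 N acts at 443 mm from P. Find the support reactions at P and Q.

P_x = -420.0 N, P_y = 878.2 N, Q_y = 920.1 N

Resultant of the distributed load: 1.1 × 253 = 278.3 N at 225.5 mm from P.
ΣM about P: Q_y·514 − 380·267 − (1.1·253)·225.5 − 650·141 − 490·443 = 0 → Q_y = 472936.65/514 = 920.11 ≈ 920.1 N.
ΣF_y = 0: P_y + 920.11 − 380 − 1.1·253 − 650 − 490 = 0 → P_y = 878.2 N.
ΣF_x = 0: P_x + 420 = 0 → P_x = -420.0 N.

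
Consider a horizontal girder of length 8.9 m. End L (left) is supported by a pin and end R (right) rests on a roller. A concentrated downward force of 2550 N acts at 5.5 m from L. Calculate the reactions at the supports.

L_x = 0, L_y = 974.2 N, R_y = 1576 N

Taking moments about L: R_y·8.9 − 2550·5.5 = 0 → R_y = 14025/8.9 = 1575.84 ≈ 1576 N.
ΣF_y = 0: L_y + 1575.84 − 2550 = 0 → L_y = 974.2 N.
ΣF_x = 0: no horizontal applied forces, so L_x = 0.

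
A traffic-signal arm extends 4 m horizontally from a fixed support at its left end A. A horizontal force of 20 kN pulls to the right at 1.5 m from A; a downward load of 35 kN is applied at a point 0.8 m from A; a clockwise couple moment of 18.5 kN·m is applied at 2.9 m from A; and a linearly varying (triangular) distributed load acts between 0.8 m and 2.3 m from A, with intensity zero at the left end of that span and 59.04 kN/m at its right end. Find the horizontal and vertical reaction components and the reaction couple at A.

A_x = -20.00 kN, A_y = 79.28 kN, M_A = 126.2 kN·m

Resultant of the triangular load: ½ × 59.04 × 1.5 = 44.28 kN, acting at 1.8 m from A (one-third of the span from the peak).
ΣF_x = 0: A_x + 20 = 0 → A_x = -20.00 kN.
ΣF_y = 0: A_y − 35 − ½·59.04·1.5 = 0 → A_y = 79.28 kN.
ΣM about A: M_A − 35·0.8 − 18.5 − (½·59.04·1.5)·1.8 = 0 → M_A = 126.2 kN·m.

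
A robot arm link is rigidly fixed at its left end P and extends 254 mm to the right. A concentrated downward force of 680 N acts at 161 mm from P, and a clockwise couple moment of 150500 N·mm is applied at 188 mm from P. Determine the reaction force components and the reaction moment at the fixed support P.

P_x = 0, P_y = 680.0 N, M_P = 260000 N·mm

ΣF_x = 0: P_x = 0.
ΣF_y = 0: P_y − 680 = 0 → P_y = 680.0 N.
ΣM about P: M_P − 680·161 − 150500 = 0 → M_P = 260000 N·mm.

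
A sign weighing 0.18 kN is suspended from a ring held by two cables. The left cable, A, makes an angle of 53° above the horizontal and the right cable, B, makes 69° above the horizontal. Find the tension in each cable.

ΣF_x = 0: −T_A·cos53° + T_B·cos69° = 0 → T_B = 1.67932·T_A.
ΣF_y = 0: T_A·sin53° + T_B·sin69° = 0.18.
Substitute: T_A·(0.798636 + 1.67932·0.93358) = 0.18 → T_A = 0.0760644 ≈ 0.07606 kN.
Then T_B = 1.67932 × 0.0760644 = 0.1277 kN.

T_A = 0.07606 kN, T_B = 0.1277 kN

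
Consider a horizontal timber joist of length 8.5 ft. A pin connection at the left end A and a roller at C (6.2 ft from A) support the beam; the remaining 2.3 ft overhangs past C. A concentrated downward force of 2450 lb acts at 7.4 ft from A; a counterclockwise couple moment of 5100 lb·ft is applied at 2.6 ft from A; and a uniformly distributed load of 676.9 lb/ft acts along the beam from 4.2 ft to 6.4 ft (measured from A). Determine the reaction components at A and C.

Resultant of the distributed load: 676.9 × 2.2 = 1489.18 lb at 5.3 ft from A.
ΣM about A: C_y·6.2 − 2450·7.4 + 5100 − (676.9·2.2)·5.3 = 0 → C_y = 20922.654/6.2 = 3374.62 ≈ 3375 lb.
ΣF_y = 0: A_y + 3374.62 − 2450 − 676.9·2.2 = 0 → A_y = 564.6 lb.
ΣF_x = 0: no horizontal applied forces, so A_x = 0.

A_x = 0, A_y = 564.6 lb, C_y = 3375 lb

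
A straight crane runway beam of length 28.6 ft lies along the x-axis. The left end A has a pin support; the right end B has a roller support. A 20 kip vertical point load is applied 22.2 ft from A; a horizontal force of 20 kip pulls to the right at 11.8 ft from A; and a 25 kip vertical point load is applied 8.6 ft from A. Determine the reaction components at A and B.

A_x = -20.00 kip, A_y = 21.96 kip, B_y = 23.04 kip

Taking moments about A: B_y·28.6 − 20·22.2 − 25·8.6 = 0 → B_y = 659/28.6 = 23.042 ≈ 23.04 kip.
ΣF_y = 0: A_y + 23.042 − 20 − 25 = 0 → A_y = 21.96 kip.
ΣF_x = 0: A_x + 20 = 0 → A_x = -20.00 kip.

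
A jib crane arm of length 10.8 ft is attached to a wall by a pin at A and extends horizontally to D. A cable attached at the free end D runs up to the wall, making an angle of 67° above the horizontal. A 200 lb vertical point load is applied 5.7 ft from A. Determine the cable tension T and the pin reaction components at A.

ΣM about A: T·sin67°·10.8 − 200·5.7 = 0 → T = 1140/(10.8·0.920505) = 114.671 ≈ 114.7 lb.
ΣF_x = 0: A_x − T·cos67° = 0 → A_x = 114.671 × 0.390731 = 44.81 lb.
ΣF_y = 0: A_y + T·sin67° − 200 = 0 → A_y = 200 − 114.671 × 0.920505 = 94.44 lb.

T = 114.7 lb, A_x = 44.81 lb, A_y = 94.44 lb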